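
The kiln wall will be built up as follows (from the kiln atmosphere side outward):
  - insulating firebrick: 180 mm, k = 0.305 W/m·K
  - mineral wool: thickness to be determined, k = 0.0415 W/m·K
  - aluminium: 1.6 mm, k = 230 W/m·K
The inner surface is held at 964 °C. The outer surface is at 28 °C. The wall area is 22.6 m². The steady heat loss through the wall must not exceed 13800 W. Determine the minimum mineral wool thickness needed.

L ≈ 39.1 mm

Thermal resistances in series:
R_insulating firebrick = L/(kA) = 0.18/(0.305×22.6) = 0.02611 K/W
R_aluminium = L/(kA) = 0.0016/(230×22.6) = 3.078×10^-7 K/W
Sum of the known resistances R_other = 0.02611 K/W
Required total resistance R_tot = ΔT/Q_allow = 936/13800 = 0.06783 K/W
R_mineral wool = R_tot − R_other = 0.04171 K/W
L = R·k·A = 0.04171×0.0415×22.6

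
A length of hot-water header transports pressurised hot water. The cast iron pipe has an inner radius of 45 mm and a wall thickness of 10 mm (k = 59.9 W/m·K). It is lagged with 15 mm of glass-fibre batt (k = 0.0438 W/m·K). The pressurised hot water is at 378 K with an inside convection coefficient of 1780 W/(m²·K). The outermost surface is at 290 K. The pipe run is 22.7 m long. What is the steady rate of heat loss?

Per-layer cylindrical resistances, series-summed:
R_inner film = 1/(h_i·2πr₁L) = 1/(1780×2π×0.045×22.7) = 8.753×10^-5 K/W
R_cast iron pipe wall = ln(55/45)/(2π×59.9×22.7) = 2.349×10^-5 K/W
R_glass-fibre batt = ln(70/55)/(2π×0.0438×22.7) = 0.0386 K/W
R_total = 0.03871 K/W
Q = ΔT/R_total = 88/0.03871

Q ≈ 2270 W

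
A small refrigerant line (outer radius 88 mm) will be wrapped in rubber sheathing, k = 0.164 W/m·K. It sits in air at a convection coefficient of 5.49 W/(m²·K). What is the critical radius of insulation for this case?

r_cr ≈ 29.9 mm

For a cylinder r_cr = k/h = 0.164/5.49
r_cr = 29.9 mm; since the bare radius (88 mm) is above r_cr, any added insulation will reduce heat loss.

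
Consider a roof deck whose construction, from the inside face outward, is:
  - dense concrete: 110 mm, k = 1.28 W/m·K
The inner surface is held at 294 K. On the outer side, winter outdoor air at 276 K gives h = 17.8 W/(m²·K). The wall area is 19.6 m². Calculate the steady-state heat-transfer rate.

Q ≈ 2480 W

Thermal resistances in series:
R_dense concrete = L/(kA) = 0.11/(1.28×19.6) = 0.004385 K/W
R_outer film = 1/(h_o·A) = 1/(17.8×19.6) = 0.002866 K/W
R_total = 0.007251 K/W
Q = ΔT / R_total = 18 / 0.007251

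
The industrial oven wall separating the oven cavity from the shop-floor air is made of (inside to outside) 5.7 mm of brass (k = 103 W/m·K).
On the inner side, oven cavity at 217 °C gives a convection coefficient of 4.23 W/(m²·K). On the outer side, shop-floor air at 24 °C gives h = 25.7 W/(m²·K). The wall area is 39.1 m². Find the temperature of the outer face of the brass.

Treating each layer as a thermal resistance in series:
R_inner film = 1/(h_i·A) = 1/(4.23×39.1) = 0.006046 K/W
R_brass = L/(kA) = 0.0057/(103×39.1) = 1.415×10^-6 K/W
R_outer film = 1/(h_o·A) = 1/(25.7×39.1) = 9.952×10^-4 K/W
R_total = 0.007043 K/W;  Q = ΔT/R_total = 193/0.007043 = 27400 W
T_interface = T_inner − Q·ΣR(inner→interface) = 217 − 27400×0.006048

T ≈ 51.3 °C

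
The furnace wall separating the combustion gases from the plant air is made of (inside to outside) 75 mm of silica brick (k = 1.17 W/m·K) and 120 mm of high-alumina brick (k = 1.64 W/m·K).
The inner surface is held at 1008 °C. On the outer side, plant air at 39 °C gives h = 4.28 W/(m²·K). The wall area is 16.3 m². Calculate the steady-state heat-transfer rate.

Q ≈ 42600 W

Treating each layer as a thermal resistance in series:
R_silica brick = L/(kA) = 0.075/(1.17×16.3) = 0.003933 K/W
R_high-alumina brick = L/(kA) = 0.12/(1.64×16.3) = 0.004489 K/W
R_outer film = 1/(h_o·A) = 1/(4.28×16.3) = 0.01433 K/W
R_total = 0.02276 K/W
Q = ΔT / R_total = 969 / 0.02276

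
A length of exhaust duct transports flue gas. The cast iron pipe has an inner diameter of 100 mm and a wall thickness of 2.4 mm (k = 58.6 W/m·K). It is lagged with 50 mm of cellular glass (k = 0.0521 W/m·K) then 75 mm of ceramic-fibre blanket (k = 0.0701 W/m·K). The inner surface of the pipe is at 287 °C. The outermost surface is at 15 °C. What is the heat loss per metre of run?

q′ ≈ 82.6 W/m

Per-layer cylindrical resistances, series-summed:
R_cast iron pipe wall = ln(52.4/50)/(2π×58.6×1) = 1.273×10^-4 K/W
R_cellular glass = ln(102.4/52.4)/(2π×0.0521×1) = 2.047 K/W
R_ceramic-fibre blanket = ln(177.4/102.4)/(2π×0.0701×1) = 1.248 K/W
R_total = 3.294 K/W
Q = ΔT/R_total = 272/3.294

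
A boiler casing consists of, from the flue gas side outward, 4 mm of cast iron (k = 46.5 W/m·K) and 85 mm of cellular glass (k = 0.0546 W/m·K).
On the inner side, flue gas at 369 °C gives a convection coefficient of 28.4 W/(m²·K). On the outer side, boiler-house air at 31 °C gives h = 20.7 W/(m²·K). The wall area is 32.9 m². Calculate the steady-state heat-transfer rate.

Series thermal resistances:
R_inner film = 1/(h_i·A) = 1/(28.4×32.9) = 0.00107 K/W
R_cast iron = L/(kA) = 0.004/(46.5×32.9) = 2.615×10^-6 K/W
R_cellular glass = L/(kA) = 0.085/(0.0546×32.9) = 0.04732 K/W
R_outer film = 1/(h_o·A) = 1/(20.7×32.9) = 0.001468 K/W
R_total = 0.04986 K/W
Q = ΔT / R_total = 338 / 0.04986

Q ≈ 6780 W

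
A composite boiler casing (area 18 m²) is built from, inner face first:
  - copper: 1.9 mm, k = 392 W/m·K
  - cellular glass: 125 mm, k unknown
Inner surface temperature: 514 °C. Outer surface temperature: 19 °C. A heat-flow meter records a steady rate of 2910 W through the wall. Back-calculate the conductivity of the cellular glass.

k ≈ 0.0408 W/(m·K)

Model the wall as resistances in series:
R_copper = L/(kA) = 0.0019/(392×18) = 2.693×10^-7 K/W
Sum of known resistances R_other = 2.693×10^-7 K/W
Total R = ΔT/Q = 495/2910 = 0.1701 K/W
R_cellular glass = R_total − R_other = 0.1701 K/W
k = L/(R·A) = 0.125/(0.1701×18)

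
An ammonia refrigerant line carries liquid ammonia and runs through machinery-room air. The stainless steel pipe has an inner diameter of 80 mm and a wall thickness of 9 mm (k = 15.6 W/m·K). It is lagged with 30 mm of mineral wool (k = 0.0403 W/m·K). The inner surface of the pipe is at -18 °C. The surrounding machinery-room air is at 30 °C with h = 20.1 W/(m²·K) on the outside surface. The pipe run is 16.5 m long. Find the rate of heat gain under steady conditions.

Q ≈ 398 W

For a radial system each layer contributes R = ln(r_out/r_in)/(2πkL); films add R = 1/(hA).
R_stainless steel pipe wall = ln(49/40)/(2π×15.6×16.5) = 1.255×10^-4 K/W
R_mineral wool = ln(79/49)/(2π×0.0403×16.5) = 0.1143 K/W
R_outer film = 1/(h_o·2πr_oL) = 1/(20.1×2π×0.079×16.5) = 0.006075 K/W
R_total = 0.1205 K/W
Q = ΔT/R_total = 48/0.1205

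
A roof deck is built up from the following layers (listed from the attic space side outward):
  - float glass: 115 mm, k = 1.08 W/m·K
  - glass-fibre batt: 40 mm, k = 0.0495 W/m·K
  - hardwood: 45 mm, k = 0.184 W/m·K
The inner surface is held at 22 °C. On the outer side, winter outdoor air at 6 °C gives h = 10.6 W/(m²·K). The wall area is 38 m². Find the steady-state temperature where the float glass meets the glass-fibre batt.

T ≈ 20.6 °C

Thermal resistances in series:
R_float glass = L/(kA) = 0.115/(1.08×38) = 0.002802 K/W
R_glass-fibre batt = L/(kA) = 0.04/(0.0495×38) = 0.02127 K/W
R_hardwood = L/(kA) = 0.045/(0.184×38) = 0.006436 K/W
R_outer film = 1/(h_o·A) = 1/(10.6×38) = 0.002483 K/W
R_total = 0.03299 K/W;  Q = ΔT/R_total = 16/0.03299 = 485.1 W
T_interface = T_inner − Q·ΣR(inner→interface) = 22 − 485×0.002802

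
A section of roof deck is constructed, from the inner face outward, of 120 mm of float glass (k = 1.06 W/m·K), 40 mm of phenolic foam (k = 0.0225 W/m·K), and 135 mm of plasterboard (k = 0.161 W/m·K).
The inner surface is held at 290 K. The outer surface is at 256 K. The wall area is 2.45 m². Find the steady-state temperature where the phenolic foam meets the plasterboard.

Treating each layer as a thermal resistance in series:
R_float glass = L/(kA) = 0.12/(1.06×2.45) = 0.04621 K/W
R_phenolic foam = L/(kA) = 0.04/(0.0225×2.45) = 0.7256 K/W
R_plasterboard = L/(kA) = 0.135/(0.161×2.45) = 0.3422 K/W
R_total = 1.114 K/W;  Q = ΔT/R_total = 34/1.114 = 30.52 W
T_interface = T_inner − Q·ΣR(inner→interface) = 290 − 30.5×0.7718

T ≈ 266 K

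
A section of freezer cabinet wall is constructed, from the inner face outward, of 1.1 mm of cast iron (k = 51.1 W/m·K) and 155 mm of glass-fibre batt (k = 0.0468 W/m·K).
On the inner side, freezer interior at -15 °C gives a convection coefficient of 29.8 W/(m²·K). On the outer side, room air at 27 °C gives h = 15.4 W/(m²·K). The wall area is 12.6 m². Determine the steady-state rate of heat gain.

Q ≈ 155 W

Using the resistance-network approach (series):
R_inner film = 1/(h_i·A) = 1/(29.8×12.6) = 0.002663 K/W
R_cast iron = L/(kA) = 0.0011/(51.1×12.6) = 1.708×10^-6 K/W
R_glass-fibre batt = L/(kA) = 0.155/(0.0468×12.6) = 0.2629 K/W
R_outer film = 1/(h_o·A) = 1/(15.4×12.6) = 0.005154 K/W
R_total = 0.2707 K/W
Q = ΔT / R_total = 42 / 0.2707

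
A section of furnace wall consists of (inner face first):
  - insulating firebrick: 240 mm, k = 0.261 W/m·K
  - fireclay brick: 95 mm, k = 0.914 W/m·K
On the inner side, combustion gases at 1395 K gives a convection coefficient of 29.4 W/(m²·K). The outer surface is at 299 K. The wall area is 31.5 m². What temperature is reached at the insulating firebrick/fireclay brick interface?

Model the wall as resistances in series:
R_inner film = 1/(h_i·A) = 1/(29.4×31.5) = 0.00108 K/W
R_insulating firebrick = L/(kA) = 0.24/(0.261×31.5) = 0.02919 K/W
R_fireclay brick = L/(kA) = 0.095/(0.914×31.5) = 0.0033 K/W
R_total = 0.03357 K/W;  Q = ΔT/R_total = 1096/0.03357 = 32650 W
T_interface = T_inner − Q·ΣR(inner→interface) = 1395 − 32600×0.03027

T ≈ 407 K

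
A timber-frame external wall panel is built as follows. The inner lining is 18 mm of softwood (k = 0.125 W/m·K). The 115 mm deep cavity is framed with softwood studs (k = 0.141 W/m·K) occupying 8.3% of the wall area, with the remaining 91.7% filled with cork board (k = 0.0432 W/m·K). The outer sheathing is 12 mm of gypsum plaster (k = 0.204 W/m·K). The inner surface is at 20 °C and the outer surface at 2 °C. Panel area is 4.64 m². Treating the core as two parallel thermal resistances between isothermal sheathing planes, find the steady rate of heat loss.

Q ≈ 34.2 W

Sheathing layers in series; stud and cavity paths in parallel between them.
R_inner = 0.018/(0.125×4.64) = 0.03103 K/W
R_stud  = 0.115/(0.141×0.083×4.64) = 2.118 K/W
R_cav   = 0.115/(0.0432×0.917×4.64) = 0.6256 K/W
1/R_core = 1/R_stud + 1/R_cav → R_core = 0.483 K/W
R_outer = 0.012/(0.204×4.64) = 0.01268 K/W
R_total = 0.5267 K/W
Q = ΔT/R_total = 18/0.5267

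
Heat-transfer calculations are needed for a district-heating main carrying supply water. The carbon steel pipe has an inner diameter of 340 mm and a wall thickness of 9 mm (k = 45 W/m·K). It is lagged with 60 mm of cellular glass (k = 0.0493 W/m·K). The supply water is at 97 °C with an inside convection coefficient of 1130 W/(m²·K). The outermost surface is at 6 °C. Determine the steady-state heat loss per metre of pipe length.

q′ ≈ 97.4 W/m

For a radial system each layer contributes R = ln(r_out/r_in)/(2πkL); films add R = 1/(hA).
R_inner film = 1/(h_i·2πr₁L) = 1/(1130×2π×0.17×1) = 8.285×10^-4 K/W
R_carbon steel pipe wall = ln(179/170)/(2π×45×1) = 1.825×10^-4 K/W
R_cellular glass = ln(239/179)/(2π×0.0493×1) = 0.9332 K/W
R_total = 0.9342 K/W
Q = ΔT/R_total = 91/0.9342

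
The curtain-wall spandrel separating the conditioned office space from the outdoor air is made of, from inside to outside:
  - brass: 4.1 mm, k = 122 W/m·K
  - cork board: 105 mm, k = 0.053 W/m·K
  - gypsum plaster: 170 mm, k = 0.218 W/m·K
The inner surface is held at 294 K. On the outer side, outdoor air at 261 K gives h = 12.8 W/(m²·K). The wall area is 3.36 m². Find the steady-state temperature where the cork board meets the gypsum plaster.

Model the wall as resistances in series:
R_brass = L/(kA) = 0.0041/(122×3.36) = 1×10^-5 K/W
R_cork board = L/(kA) = 0.105/(0.053×3.36) = 0.5896 K/W
R_gypsum plaster = L/(kA) = 0.17/(0.218×3.36) = 0.2321 K/W
R_outer film = 1/(h_o·A) = 1/(12.8×3.36) = 0.02325 K/W
R_total = 0.845 K/W;  Q = ΔT/R_total = 33/0.845 = 39.05 W
T_interface = T_inner − Q·ΣR(inner→interface) = 294 − 39.1×0.5896

T ≈ 271 K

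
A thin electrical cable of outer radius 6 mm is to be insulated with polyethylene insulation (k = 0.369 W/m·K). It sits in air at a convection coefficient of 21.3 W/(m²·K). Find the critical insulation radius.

For a cylinder r_cr = k/h = 0.369/21.3
r_cr = 17.3 mm; since the bare radius (6 mm) is below r_cr, adding a thin layer of insulation will *increase* heat loss.

r_cr ≈ 17.3 mm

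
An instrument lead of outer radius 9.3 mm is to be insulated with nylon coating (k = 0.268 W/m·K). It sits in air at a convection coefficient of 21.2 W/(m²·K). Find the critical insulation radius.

r_cr ≈ 12.6 mm

For a cylinder r_cr = k/h = 0.268/21.2
r_cr = 12.6 mm; since the bare radius (9.3 mm) is below r_cr, adding a thin layer of insulation will *increase* heat loss.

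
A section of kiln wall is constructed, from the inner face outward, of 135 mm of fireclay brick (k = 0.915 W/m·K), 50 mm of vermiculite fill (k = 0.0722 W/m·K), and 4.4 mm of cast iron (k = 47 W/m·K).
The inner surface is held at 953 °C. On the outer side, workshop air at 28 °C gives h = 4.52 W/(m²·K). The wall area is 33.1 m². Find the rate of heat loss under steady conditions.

Q ≈ 28800 W

Using the resistance-network approach (series):
R_fireclay brick = L/(kA) = 0.135/(0.915×33.1) = 0.004457 K/W
R_vermiculite fill = L/(kA) = 0.05/(0.0722×33.1) = 0.02092 K/W
R_cast iron = L/(kA) = 0.0044/(47×33.1) = 2.828×10^-6 K/W
R_outer film = 1/(h_o·A) = 1/(4.52×33.1) = 0.006684 K/W
R_total = 0.03207 K/W
Q = ΔT / R_total = 925 / 0.03207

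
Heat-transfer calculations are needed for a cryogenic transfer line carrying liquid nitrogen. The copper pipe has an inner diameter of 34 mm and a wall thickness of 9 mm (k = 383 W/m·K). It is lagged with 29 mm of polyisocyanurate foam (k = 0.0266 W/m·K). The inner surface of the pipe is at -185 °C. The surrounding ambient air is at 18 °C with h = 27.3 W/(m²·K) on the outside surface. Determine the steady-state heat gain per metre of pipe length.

q′ ≈ 44.2 W/m

For a radial system each layer contributes R = ln(r_out/r_in)/(2πkL); films add R = 1/(hA).
R_copper pipe wall = ln(26/17)/(2π×383×1) = 1.766×10^-4 K/W
R_polyisocyanurate foam = ln(55/26)/(2π×0.0266×1) = 4.483 K/W
R_outer film = 1/(h_o·2πr_oL) = 1/(27.3×2π×0.055×1) = 0.106 K/W
R_total = 4.589 K/W
Q = ΔT/R_total = 203/4.589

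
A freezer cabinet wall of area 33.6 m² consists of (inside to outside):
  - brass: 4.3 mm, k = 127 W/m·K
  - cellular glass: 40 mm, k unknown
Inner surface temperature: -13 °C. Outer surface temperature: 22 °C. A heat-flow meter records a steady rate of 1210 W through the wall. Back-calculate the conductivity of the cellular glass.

k ≈ 0.0412 W/(m·K)

Thermal resistances in series:
R_brass = L/(kA) = 0.0043/(127×33.6) = 1.008×10^-6 K/W
Sum of known resistances R_other = 1.008×10^-6 K/W
Total R = ΔT/Q = 35/1210 = 0.02893 K/W
R_cellular glass = R_total − R_other = 0.02892 K/W
k = L/(R·A) = 0.04/(0.02892×33.6)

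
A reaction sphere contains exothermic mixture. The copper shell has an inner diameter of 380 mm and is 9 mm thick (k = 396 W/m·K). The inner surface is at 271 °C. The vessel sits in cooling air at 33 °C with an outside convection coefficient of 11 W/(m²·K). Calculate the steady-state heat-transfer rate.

Radial (spherical) resistances in series:
R_copper shell = (1/0.19 − 1/0.199)/(4π×396) = 4.783×10^-5 K/W
R_outer film = 1/(h·4πr_o²) = 1/(11×4π×0.199²) = 0.1827 K/W
R_total = 0.1827 K/W
Q = ΔT/R_total = 238/0.1827

Q ≈ 1300 W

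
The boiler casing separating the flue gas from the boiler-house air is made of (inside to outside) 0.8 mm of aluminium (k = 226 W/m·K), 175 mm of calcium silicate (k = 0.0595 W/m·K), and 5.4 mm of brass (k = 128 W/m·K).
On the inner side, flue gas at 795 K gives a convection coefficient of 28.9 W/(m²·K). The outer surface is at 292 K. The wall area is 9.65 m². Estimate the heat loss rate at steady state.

Model the wall as resistances in series:
R_inner film = 1/(h_i·A) = 1/(28.9×9.65) = 0.003586 K/W
R_aluminium = L/(kA) = 0.0008/(226×9.65) = 3.668×10^-7 K/W
R_calcium silicate = L/(kA) = 0.175/(0.0595×9.65) = 0.3048 K/W
R_brass = L/(kA) = 0.0054/(128×9.65) = 4.372×10^-6 K/W
R_total = 0.3084 K/W
Q = ΔT / R_total = 503 / 0.3084

Q ≈ 1630 W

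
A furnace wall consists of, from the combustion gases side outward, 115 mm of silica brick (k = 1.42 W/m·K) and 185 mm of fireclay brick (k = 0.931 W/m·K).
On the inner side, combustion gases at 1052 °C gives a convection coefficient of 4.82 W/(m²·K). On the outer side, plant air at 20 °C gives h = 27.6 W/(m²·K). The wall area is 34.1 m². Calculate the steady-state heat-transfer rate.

Q ≈ 67200 W

Treating each layer as a thermal resistance in series:
R_inner film = 1/(h_i·A) = 1/(4.82×34.1) = 0.006084 K/W
R_silica brick = L/(kA) = 0.115/(1.42×34.1) = 0.002375 K/W
R_fireclay brick = L/(kA) = 0.185/(0.931×34.1) = 0.005827 K/W
R_outer film = 1/(h_o·A) = 1/(27.6×34.1) = 0.001063 K/W
R_total = 0.01535 K/W
Q = ΔT / R_total = 1032 / 0.01535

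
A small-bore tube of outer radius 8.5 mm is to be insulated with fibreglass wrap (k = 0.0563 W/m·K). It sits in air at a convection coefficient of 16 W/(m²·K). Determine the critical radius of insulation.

r_cr ≈ 3.52 mm

For a cylinder r_cr = k/h = 0.0563/16
r_cr = 3.52 mm; since the bare radius (8.5 mm) is above r_cr, any added insulation will reduce heat loss.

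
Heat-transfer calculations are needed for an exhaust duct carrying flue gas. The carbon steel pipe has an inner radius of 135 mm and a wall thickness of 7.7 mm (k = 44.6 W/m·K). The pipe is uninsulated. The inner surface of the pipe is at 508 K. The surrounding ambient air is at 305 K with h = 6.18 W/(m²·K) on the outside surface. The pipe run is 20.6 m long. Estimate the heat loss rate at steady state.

Q ≈ 23100 W

Cylindrical conduction, so R = ln(r₂/r₁)/(2πkL) per layer, in series:
R_carbon steel pipe wall = ln(142.7/135)/(2π×44.6×20.6) = 9.609×10^-6 K/W
R_outer film = 1/(h_o·2πr_oL) = 1/(6.18×2π×0.1427×20.6) = 0.008761 K/W
R_total = 0.00877 K/W
Q = ΔT/R_total = 203/0.00877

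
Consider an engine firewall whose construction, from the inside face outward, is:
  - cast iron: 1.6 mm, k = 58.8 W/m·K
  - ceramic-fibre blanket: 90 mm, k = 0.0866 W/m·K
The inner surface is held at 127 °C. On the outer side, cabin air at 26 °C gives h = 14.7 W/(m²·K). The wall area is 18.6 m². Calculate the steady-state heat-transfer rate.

Series thermal resistances:
R_cast iron = L/(kA) = 0.0016/(58.8×18.6) = 1.463×10^-6 K/W
R_ceramic-fibre blanket = L/(kA) = 0.09/(0.0866×18.6) = 0.05587 K/W
R_outer film = 1/(h_o·A) = 1/(14.7×18.6) = 0.003657 K/W
R_total = 0.05953 K/W
Q = ΔT / R_total = 101 / 0.05953

Q ≈ 1700 W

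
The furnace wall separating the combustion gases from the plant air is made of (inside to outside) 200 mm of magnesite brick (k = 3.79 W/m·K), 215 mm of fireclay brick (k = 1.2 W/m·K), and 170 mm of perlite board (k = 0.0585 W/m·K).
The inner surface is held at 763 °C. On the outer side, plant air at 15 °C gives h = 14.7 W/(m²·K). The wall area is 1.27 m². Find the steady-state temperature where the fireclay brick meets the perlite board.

Series thermal resistances:
R_magnesite brick = L/(kA) = 0.2/(3.79×1.27) = 0.04155 K/W
R_fireclay brick = L/(kA) = 0.215/(1.2×1.27) = 0.1411 K/W
R_perlite board = L/(kA) = 0.17/(0.0585×1.27) = 2.288 K/W
R_outer film = 1/(h_o·A) = 1/(14.7×1.27) = 0.05356 K/W
R_total = 2.524 K/W;  Q = ΔT/R_total = 748/2.524 = 296.3 W
T_interface = T_inner − Q·ΣR(inner→interface) = 763 − 296×0.1826

T ≈ 709 °C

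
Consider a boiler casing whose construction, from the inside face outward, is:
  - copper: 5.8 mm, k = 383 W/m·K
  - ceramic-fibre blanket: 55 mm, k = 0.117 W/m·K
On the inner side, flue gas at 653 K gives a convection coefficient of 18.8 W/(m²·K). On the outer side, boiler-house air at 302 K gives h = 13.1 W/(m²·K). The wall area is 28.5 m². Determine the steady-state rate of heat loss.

Q ≈ 16700 W

Model the wall as resistances in series:
R_inner film = 1/(h_i·A) = 1/(18.8×28.5) = 0.001866 K/W
R_copper = L/(kA) = 0.0058/(383×28.5) = 5.314×10^-7 K/W
R_ceramic-fibre blanket = L/(kA) = 0.055/(0.117×28.5) = 0.01649 K/W
R_outer film = 1/(h_o·A) = 1/(13.1×28.5) = 0.002678 K/W
R_total = 0.02104 K/W
Q = ΔT / R_total = 351 / 0.02104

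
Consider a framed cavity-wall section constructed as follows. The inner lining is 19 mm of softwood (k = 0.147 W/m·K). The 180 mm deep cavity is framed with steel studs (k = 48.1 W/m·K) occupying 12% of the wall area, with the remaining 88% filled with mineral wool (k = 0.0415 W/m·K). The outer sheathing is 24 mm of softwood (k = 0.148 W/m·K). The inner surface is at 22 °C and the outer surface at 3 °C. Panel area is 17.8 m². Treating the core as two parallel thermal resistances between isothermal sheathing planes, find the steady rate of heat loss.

Q ≈ 1050 W

Sheathing layers in series; stud and cavity paths in parallel between them.
R_inner = 0.019/(0.147×17.8) = 0.007261 K/W
R_stud  = 0.18/(48.1×0.12×17.8) = 0.001752 K/W
R_cav   = 0.18/(0.0415×0.88×17.8) = 0.2769 K/W
1/R_core = 1/R_stud + 1/R_cav → R_core = 0.001741 K/W
R_outer = 0.024/(0.148×17.8) = 0.00911 K/W
R_total = 0.01811 K/W
Q = ΔT/R_total = 19/0.01811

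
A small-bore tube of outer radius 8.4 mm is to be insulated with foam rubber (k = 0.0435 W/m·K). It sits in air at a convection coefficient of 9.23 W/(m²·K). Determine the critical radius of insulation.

r_cr ≈ 4.71 mm

For a cylinder r_cr = k/h = 0.0435/9.23
r_cr = 4.71 mm; since the bare radius (8.4 mm) is above r_cr, any added insulation will reduce heat loss.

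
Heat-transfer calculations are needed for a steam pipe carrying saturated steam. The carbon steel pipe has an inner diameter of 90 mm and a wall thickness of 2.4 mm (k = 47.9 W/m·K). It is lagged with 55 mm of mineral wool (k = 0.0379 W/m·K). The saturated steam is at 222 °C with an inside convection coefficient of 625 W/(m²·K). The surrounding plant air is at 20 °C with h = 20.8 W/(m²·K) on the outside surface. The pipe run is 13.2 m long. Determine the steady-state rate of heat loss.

Treating each annulus and film as a series resistance:
R_inner film = 1/(h_i·2πr₁L) = 1/(625×2π×0.045×13.2) = 4.287×10^-4 K/W
R_carbon steel pipe wall = ln(47.4/45)/(2π×47.9×13.2) = 1.308×10^-5 K/W
R_mineral wool = ln(102.4/47.4)/(2π×0.0379×13.2) = 0.245 K/W
R_outer film = 1/(h_o·2πr_oL) = 1/(20.8×2π×0.1024×13.2) = 0.005661 K/W
R_total = 0.2511 K/W
Q = ΔT/R_total = 202/0.2511

Q ≈ 804 W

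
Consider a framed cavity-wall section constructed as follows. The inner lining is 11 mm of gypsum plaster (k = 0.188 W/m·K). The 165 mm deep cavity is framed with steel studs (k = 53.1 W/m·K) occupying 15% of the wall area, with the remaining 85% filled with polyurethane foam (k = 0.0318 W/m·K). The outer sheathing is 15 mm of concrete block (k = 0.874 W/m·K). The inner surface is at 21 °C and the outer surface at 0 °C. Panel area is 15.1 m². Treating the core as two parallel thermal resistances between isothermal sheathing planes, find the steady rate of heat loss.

Sheathing layers in series; stud and cavity paths in parallel between them.
R_inner = 0.011/(0.188×15.1) = 0.003875 K/W
R_stud  = 0.165/(53.1×0.15×15.1) = 0.001372 K/W
R_cav   = 0.165/(0.0318×0.85×15.1) = 0.4043 K/W
1/R_core = 1/R_stud + 1/R_cav → R_core = 0.001367 K/W
R_outer = 0.015/(0.874×15.1) = 0.001137 K/W
R_total = 0.006379 K/W
Q = ΔT/R_total = 21/0.006379

Q ≈ 3290 W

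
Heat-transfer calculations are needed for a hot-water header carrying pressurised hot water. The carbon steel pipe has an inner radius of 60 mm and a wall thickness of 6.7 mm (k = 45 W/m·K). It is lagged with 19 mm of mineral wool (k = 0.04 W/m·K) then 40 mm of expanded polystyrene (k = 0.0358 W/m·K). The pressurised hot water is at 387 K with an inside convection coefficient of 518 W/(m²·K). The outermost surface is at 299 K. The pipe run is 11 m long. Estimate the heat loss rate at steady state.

Cylindrical conduction, so R = ln(r₂/r₁)/(2πkL) per layer, in series:
R_inner film = 1/(h_i·2πr₁L) = 1/(518×2π×0.06×11) = 4.655×10^-4 K/W
R_carbon steel pipe wall = ln(66.7/60)/(2π×45×11) = 3.404×10^-5 K/W
R_mineral wool = ln(85.7/66.7)/(2π×0.04×11) = 0.09066 K/W
R_expanded polystyrene = ln(125.7/85.7)/(2π×0.0358×11) = 0.1548 K/W
R_total = 0.246 K/W
Q = ΔT/R_total = 88/0.246

Q ≈ 358 W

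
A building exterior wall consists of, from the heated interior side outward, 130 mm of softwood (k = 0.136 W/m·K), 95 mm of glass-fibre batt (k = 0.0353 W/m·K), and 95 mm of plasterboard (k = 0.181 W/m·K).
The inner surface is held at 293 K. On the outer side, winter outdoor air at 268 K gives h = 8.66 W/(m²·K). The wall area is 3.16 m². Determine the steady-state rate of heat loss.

Q ≈ 18.4 W

Treating each layer as a thermal resistance in series:
R_softwood = L/(kA) = 0.13/(0.136×3.16) = 0.3025 K/W
R_glass-fibre batt = L/(kA) = 0.095/(0.0353×3.16) = 0.8517 K/W
R_plasterboard = L/(kA) = 0.095/(0.181×3.16) = 0.1661 K/W
R_outer film = 1/(h_o·A) = 1/(8.66×3.16) = 0.03654 K/W
R_total = 1.357 K/W
Q = ΔT / R_total = 25 / 1.357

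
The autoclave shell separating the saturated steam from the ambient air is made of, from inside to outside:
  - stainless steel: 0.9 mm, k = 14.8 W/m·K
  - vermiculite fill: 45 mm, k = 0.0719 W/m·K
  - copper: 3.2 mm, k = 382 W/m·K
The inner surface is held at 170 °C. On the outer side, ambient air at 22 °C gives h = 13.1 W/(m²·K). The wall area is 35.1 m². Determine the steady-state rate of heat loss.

Q ≈ 7400 W

Using the resistance-network approach (series):
R_stainless steel = L/(kA) = 0.0009/(14.8×35.1) = 1.733×10^-6 K/W
R_vermiculite fill = L/(kA) = 0.045/(0.0719×35.1) = 0.01783 K/W
R_copper = L/(kA) = 0.0032/(382×35.1) = 2.387×10^-7 K/W
R_outer film = 1/(h_o·A) = 1/(13.1×35.1) = 0.002175 K/W
R_total = 0.02001 K/W
Q = ΔT / R_total = 148 / 0.02001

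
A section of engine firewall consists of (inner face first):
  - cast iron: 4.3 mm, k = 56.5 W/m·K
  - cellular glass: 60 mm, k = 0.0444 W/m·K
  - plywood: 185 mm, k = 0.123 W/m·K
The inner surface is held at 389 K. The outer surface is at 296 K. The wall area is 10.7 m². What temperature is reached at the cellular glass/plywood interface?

Using the resistance-network approach (series):
R_cast iron = L/(kA) = 0.0043/(56.5×10.7) = 7.113×10^-6 K/W
R_cellular glass = L/(kA) = 0.06/(0.0444×10.7) = 0.1263 K/W
R_plywood = L/(kA) = 0.185/(0.123×10.7) = 0.1406 K/W
R_total = 0.2669 K/W;  Q = ΔT/R_total = 93/0.2669 = 348.5 W
T_interface = T_inner − Q·ΣR(inner→interface) = 389 − 348×0.1263

T ≈ 345 K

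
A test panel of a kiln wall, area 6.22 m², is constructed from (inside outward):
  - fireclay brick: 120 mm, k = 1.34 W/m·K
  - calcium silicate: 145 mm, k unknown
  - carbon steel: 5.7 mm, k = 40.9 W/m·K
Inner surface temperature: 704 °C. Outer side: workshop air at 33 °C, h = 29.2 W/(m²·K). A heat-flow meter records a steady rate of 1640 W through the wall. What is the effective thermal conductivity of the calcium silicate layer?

Model the wall as resistances in series:
R_fireclay brick = L/(kA) = 0.12/(1.34×6.22) = 0.0144 K/W
R_carbon steel = L/(kA) = 0.0057/(40.9×6.22) = 2.241×10^-5 K/W
R_outer film = 1/(h_o·A) = 1/(29.2×6.22) = 0.005506 K/W
Sum of known resistances R_other = 0.01993 K/W
Total R = ΔT/Q = 671/1640 = 0.4091 K/W
R_calcium silicate = R_total − R_other = 0.3892 K/W
k = L/(R·A) = 0.145/(0.3892×6.22)

k ≈ 0.0599 W/(m·K)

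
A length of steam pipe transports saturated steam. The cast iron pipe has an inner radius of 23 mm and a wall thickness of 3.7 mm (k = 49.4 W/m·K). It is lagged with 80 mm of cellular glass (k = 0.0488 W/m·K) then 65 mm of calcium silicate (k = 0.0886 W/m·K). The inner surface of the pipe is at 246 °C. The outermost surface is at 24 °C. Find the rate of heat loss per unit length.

q′ ≈ 41.3 W/m

Per-layer cylindrical resistances, series-summed:
R_cast iron pipe wall = ln(26.7/23)/(2π×49.4×1) = 4.806×10^-4 K/W
R_cellular glass = ln(106.7/26.7)/(2π×0.0488×1) = 4.518 K/W
R_calcium silicate = ln(171.7/106.7)/(2π×0.0886×1) = 0.8546 K/W
R_total = 5.373 K/W
Q = ΔT/R_total = 222/5.373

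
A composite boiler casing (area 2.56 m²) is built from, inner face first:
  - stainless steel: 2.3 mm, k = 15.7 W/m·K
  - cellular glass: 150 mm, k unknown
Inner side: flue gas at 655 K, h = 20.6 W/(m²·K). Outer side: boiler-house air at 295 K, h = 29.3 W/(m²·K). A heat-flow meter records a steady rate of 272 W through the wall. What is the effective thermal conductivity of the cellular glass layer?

Using the resistance-network approach (series):
R_inner film = 1/(h_i·A) = 1/(20.6×2.56) = 0.01896 K/W
R_stainless steel = L/(kA) = 0.0023/(15.7×2.56) = 5.723×10^-5 K/W
R_outer film = 1/(h_o·A) = 1/(29.3×2.56) = 0.01333 K/W
Sum of known resistances R_other = 0.03235 K/W
Total R = ΔT/Q = 360/272 = 1.324 K/W
R_cellular glass = R_total − R_other = 1.291 K/W
k = L/(R·A) = 0.15/(1.291×2.56)

k ≈ 0.0454 W/(m·K)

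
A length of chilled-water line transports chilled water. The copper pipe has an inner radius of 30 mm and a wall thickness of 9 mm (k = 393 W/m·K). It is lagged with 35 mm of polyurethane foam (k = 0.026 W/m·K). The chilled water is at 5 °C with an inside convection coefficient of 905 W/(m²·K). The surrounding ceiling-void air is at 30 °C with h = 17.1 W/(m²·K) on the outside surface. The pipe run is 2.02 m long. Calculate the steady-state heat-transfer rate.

Q ≈ 12.5 W

Cylindrical conduction, so R = ln(r₂/r₁)/(2πkL) per layer, in series:
R_inner film = 1/(h_i·2πr₁L) = 1/(905×2π×0.03×2.02) = 0.002902 K/W
R_copper pipe wall = ln(39/30)/(2π×393×2.02) = 5.26×10^-5 K/W
R_polyurethane foam = ln(74/39)/(2π×0.026×2.02) = 1.941 K/W
R_outer film = 1/(h_o·2πr_oL) = 1/(17.1×2π×0.074×2.02) = 0.06226 K/W
R_total = 2.006 K/W
Q = ΔT/R_total = 25/2.006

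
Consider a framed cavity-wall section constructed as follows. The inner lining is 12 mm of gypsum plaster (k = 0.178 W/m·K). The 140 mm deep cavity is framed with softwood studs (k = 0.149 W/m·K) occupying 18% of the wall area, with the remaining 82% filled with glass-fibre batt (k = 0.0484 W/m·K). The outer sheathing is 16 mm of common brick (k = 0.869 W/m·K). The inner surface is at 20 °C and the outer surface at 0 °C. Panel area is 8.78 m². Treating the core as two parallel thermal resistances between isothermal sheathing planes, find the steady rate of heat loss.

Sheathing layers in series; stud and cavity paths in parallel between them.
R_inner = 0.012/(0.178×8.78) = 0.007678 K/W
R_stud  = 0.14/(0.149×0.18×8.78) = 0.5945 K/W
R_cav   = 0.14/(0.0484×0.82×8.78) = 0.4018 K/W
1/R_core = 1/R_stud + 1/R_cav → R_core = 0.2398 K/W
R_outer = 0.016/(0.869×8.78) = 0.002097 K/W
R_total = 0.2495 K/W
Q = ΔT/R_total = 20/0.2495

Q ≈ 80.2 W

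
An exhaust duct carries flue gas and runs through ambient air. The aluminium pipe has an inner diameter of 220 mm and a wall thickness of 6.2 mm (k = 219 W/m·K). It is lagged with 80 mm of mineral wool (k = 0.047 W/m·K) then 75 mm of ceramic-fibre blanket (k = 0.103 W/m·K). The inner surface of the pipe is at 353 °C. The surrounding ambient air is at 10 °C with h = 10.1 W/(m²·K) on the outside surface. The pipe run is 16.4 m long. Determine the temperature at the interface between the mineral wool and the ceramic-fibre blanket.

Treating each annulus and film as a series resistance:
R_aluminium pipe wall = ln(116.2/110)/(2π×219×16.4) = 2.43×10^-6 K/W
R_mineral wool = ln(196.2/116.2)/(2π×0.047×16.4) = 0.1082 K/W
R_ceramic-fibre blanket = ln(271.2/196.2)/(2π×0.103×16.4) = 0.0305 K/W
R_outer film = 1/(h_o·2πr_oL) = 1/(10.1×2π×0.2712×16.4) = 0.003543 K/W
R_total = 0.1422 K/W
Q = ΔT/R_total = 343/0.1422
Q = 2410 W
T_interface = T_inner − Q·ΣR(inner→interface) = 353 − 2410×0.1082

T ≈ 92.1 °C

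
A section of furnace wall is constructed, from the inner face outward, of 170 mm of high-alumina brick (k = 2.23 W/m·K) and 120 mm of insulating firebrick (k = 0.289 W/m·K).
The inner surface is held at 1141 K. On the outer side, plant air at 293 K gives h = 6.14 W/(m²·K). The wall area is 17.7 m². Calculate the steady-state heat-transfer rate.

Using the resistance-network approach (series):
R_high-alumina brick = L/(kA) = 0.17/(2.23×17.7) = 0.004307 K/W
R_insulating firebrick = L/(kA) = 0.12/(0.289×17.7) = 0.02346 K/W
R_outer film = 1/(h_o·A) = 1/(6.14×17.7) = 0.009201 K/W
R_total = 0.03697 K/W
Q = ΔT / R_total = 848 / 0.03697

Q ≈ 22900 W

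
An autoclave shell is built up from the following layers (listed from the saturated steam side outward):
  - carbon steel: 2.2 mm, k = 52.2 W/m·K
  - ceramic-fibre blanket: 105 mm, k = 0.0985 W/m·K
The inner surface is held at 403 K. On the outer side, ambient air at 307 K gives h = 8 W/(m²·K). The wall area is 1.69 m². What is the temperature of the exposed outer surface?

Series thermal resistances:
R_carbon steel = L/(kA) = 0.0022/(52.2×1.69) = 2.494×10^-5 K/W
R_ceramic-fibre blanket = L/(kA) = 0.105/(0.0985×1.69) = 0.6308 K/W
R_outer film = 1/(h_o·A) = 1/(8×1.69) = 0.07396 K/W
R_total = 0.7048 K/W;  Q = ΔT/R_total = 96/0.7048 = 136.2 W
T_interface = T_inner − Q·ΣR(inner→interface) = 403 − 136×0.6308

T ≈ 317 K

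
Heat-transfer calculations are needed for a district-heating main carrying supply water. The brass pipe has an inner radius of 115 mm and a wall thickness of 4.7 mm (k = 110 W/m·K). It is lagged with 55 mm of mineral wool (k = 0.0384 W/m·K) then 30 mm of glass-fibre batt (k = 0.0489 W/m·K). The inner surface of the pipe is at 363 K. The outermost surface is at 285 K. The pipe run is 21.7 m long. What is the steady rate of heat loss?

For a radial system each layer contributes R = ln(r_out/r_in)/(2πkL); films add R = 1/(hA).
R_brass pipe wall = ln(119.7/115)/(2π×110×21.7) = 2.671×10^-6 K/W
R_mineral wool = ln(174.7/119.7)/(2π×0.0384×21.7) = 0.07221 K/W
R_glass-fibre batt = ln(204.7/174.7)/(2π×0.0489×21.7) = 0.02377 K/W
R_total = 0.09598 K/W
Q = ΔT/R_total = 78/0.09598

Q ≈ 813 W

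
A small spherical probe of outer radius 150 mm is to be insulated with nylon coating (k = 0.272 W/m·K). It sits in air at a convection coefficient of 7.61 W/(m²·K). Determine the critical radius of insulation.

r_cr ≈ 71.5 mm

For a sphere r_cr = 2k/h = 2×0.272/7.61
r_cr = 71.5 mm; since the bare radius (150 mm) is above r_cr, any added insulation will reduce heat loss.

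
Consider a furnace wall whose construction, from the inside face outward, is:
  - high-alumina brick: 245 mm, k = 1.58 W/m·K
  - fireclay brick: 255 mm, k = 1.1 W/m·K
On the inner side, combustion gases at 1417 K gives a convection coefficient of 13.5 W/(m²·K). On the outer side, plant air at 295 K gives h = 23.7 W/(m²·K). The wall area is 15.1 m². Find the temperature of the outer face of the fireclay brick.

T ≈ 389 K

Model the wall as resistances in series:
R_inner film = 1/(h_i·A) = 1/(13.5×15.1) = 0.004906 K/W
R_high-alumina brick = L/(kA) = 0.245/(1.58×15.1) = 0.01027 K/W
R_fireclay brick = L/(kA) = 0.255/(1.1×15.1) = 0.01535 K/W
R_outer film = 1/(h_o·A) = 1/(23.7×15.1) = 0.002794 K/W
R_total = 0.03332 K/W;  Q = ΔT/R_total = 1122/0.03332 = 33670 W
T_interface = T_inner − Q·ΣR(inner→interface) = 1417 − 33700×0.03053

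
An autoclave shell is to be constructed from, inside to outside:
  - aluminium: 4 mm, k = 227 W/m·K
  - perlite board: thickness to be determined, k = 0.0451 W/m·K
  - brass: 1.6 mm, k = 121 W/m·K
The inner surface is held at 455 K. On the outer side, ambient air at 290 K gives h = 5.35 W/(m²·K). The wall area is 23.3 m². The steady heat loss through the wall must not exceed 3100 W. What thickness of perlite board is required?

Thermal resistances in series:
R_aluminium = L/(kA) = 0.004/(227×23.3) = 7.563×10^-7 K/W
R_brass = L/(kA) = 0.0016/(121×23.3) = 5.675×10^-7 K/W
R_outer film = 1/(h_o·A) = 1/(5.35×23.3) = 0.008022 K/W
Sum of the known resistances R_other = 0.008023 K/W
Required total resistance R_tot = ΔT/Q_allow = 165/3100 = 0.05323 K/W
R_perlite board = R_tot − R_other = 0.0452 K/W
L = R·k·A = 0.0452×0.0451×23.3

L ≈ 47.5 mm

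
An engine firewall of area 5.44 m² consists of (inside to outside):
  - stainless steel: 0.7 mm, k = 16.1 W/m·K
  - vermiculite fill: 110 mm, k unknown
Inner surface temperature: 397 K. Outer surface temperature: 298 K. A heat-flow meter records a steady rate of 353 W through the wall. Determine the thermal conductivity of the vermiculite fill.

Using the resistance-network approach (series):
R_stainless steel = L/(kA) = 0.0007/(16.1×5.44) = 7.992×10^-6 K/W
Sum of known resistances R_other = 7.992×10^-6 K/W
Total R = ΔT/Q = 99/353 = 0.2805 K/W
R_vermiculite fill = R_total − R_other = 0.2804 K/W
k = L/(R·A) = 0.11/(0.2804×5.44)

k ≈ 0.0721 W/(m·K)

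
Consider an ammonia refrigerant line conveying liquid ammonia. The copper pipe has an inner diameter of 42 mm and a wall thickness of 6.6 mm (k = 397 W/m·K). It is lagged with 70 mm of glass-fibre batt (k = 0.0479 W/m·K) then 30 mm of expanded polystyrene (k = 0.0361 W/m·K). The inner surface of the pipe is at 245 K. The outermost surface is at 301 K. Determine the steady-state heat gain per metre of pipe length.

For a radial system each layer contributes R = ln(r_out/r_in)/(2πkL); films add R = 1/(hA).
R_copper pipe wall = ln(27.6/21)/(2π×397×1) = 1.096×10^-4 K/W
R_glass-fibre batt = ln(97.6/27.6)/(2π×0.0479×1) = 4.197 K/W
R_expanded polystyrene = ln(127.6/97.6)/(2π×0.0361×1) = 1.182 K/W
R_total = 5.378 K/W
Q = ΔT/R_total = 56/5.378

q′ ≈ 10.4 W/m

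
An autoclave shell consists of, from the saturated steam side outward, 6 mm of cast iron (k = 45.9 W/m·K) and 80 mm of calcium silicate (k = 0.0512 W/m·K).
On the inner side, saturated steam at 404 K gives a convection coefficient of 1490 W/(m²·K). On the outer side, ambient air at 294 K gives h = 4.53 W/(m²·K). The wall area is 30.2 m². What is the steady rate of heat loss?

Model the wall as resistances in series:
R_inner film = 1/(h_i·A) = 1/(1490×30.2) = 2.222×10^-5 K/W
R_cast iron = L/(kA) = 0.006/(45.9×30.2) = 4.328×10^-6 K/W
R_calcium silicate = L/(kA) = 0.08/(0.0512×30.2) = 0.05174 K/W
R_outer film = 1/(h_o·A) = 1/(4.53×30.2) = 0.00731 K/W
R_total = 0.05907 K/W
Q = ΔT / R_total = 110 / 0.05907

Q ≈ 1860 W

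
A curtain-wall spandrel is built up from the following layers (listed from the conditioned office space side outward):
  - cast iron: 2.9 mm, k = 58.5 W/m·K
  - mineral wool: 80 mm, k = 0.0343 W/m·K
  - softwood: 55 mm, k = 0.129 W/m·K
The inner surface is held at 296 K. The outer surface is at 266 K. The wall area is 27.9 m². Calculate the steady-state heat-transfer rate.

Q ≈ 303 W

Model the wall as resistances in series:
R_cast iron = L/(kA) = 0.0029/(58.5×27.9) = 1.777×10^-6 K/W
R_mineral wool = L/(kA) = 0.08/(0.0343×27.9) = 0.0836 K/W
R_softwood = L/(kA) = 0.055/(0.129×27.9) = 0.01528 K/W
R_total = 0.09888 K/W
Q = ΔT / R_total = 30 / 0.09888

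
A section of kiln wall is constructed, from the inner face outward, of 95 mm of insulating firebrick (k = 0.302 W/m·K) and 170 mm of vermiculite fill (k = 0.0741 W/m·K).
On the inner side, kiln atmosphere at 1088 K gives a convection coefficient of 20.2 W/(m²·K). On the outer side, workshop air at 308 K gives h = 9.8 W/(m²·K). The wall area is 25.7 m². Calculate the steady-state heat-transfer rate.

Q ≈ 7260 W

Series thermal resistances:
R_inner film = 1/(h_i·A) = 1/(20.2×25.7) = 0.001926 K/W
R_insulating firebrick = L/(kA) = 0.095/(0.302×25.7) = 0.01224 K/W
R_vermiculite fill = L/(kA) = 0.17/(0.0741×25.7) = 0.08927 K/W
R_outer film = 1/(h_o·A) = 1/(9.8×25.7) = 0.00397 K/W
R_total = 0.1074 K/W
Q = ΔT / R_total = 780 / 0.1074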